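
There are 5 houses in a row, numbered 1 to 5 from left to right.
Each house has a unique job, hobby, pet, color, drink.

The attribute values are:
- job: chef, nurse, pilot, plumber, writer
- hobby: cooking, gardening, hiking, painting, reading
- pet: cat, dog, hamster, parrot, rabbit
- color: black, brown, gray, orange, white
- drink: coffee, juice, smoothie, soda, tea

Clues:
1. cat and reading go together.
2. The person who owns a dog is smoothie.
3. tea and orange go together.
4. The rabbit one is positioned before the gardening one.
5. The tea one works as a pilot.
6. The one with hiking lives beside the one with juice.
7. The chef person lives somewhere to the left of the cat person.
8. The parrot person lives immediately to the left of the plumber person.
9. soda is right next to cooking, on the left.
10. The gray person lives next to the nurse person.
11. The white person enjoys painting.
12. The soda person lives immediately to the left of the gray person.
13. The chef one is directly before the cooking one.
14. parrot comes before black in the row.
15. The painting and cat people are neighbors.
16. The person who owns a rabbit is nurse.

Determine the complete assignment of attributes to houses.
Solution:

House | Job | Hobby | Pet | Color | Drink
-----------------------------------------
  1   | chef | hiking | parrot | brown | soda
  2   | plumber | cooking | hamster | gray | juice
  3   | nurse | painting | rabbit | white | coffee
  4   | pilot | reading | cat | orange | tea
  5   | writer | gardening | dog | black | smoothie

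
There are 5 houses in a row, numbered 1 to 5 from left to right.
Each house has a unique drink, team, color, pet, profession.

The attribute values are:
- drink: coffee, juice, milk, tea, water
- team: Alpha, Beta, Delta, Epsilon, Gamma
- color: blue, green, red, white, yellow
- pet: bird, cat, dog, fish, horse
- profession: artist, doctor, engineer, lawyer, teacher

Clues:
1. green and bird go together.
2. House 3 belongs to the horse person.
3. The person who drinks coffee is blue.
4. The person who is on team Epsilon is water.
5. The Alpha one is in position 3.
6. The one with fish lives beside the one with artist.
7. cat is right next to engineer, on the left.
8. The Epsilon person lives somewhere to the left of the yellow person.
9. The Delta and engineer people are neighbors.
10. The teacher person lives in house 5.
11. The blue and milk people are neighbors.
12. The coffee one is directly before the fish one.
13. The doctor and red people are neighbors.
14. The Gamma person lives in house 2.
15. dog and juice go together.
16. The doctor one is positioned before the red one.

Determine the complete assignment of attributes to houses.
Solution:

House | Drink | Team | Color | Pet | Profession
-----------------------------------------------
  1   | coffee | Delta | blue | cat | doctor
  2   | milk | Gamma | red | fish | engineer
  3   | tea | Alpha | white | horse | artist
  4   | water | Epsilon | green | bird | lawyer
  5   | juice | Beta | yellow | dog | teacher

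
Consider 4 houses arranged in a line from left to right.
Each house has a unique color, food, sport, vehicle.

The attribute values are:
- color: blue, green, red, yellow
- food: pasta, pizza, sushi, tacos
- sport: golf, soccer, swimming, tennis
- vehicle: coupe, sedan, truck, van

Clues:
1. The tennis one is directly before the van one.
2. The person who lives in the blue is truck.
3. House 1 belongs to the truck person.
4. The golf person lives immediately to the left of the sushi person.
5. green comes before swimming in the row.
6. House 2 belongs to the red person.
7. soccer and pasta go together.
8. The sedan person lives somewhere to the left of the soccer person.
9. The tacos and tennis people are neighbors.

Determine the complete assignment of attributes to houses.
Solution:

House | Color | Food | Sport | Vehicle
--------------------------------------
  1   | blue | tacos | golf | truck
  2   | red | sushi | tennis | sedan
  3   | green | pasta | soccer | van
  4   | yellow | pizza | swimming | coupe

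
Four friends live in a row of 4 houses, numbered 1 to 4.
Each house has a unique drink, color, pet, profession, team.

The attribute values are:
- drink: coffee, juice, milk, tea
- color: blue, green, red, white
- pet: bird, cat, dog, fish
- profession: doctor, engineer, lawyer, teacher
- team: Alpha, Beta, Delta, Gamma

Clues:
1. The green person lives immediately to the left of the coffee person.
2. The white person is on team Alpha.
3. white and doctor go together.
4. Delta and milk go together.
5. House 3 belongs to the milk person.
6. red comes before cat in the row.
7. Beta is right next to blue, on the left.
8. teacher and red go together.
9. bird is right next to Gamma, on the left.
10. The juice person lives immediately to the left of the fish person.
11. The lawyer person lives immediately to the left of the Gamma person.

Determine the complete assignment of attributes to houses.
Solution:

House | Drink | Color | Pet | Profession | Team
-----------------------------------------------
  1   | juice | green | bird | lawyer | Beta
  2   | coffee | blue | fish | engineer | Gamma
  3   | milk | red | dog | teacher | Delta
  4   | tea | white | cat | doctor | Alpha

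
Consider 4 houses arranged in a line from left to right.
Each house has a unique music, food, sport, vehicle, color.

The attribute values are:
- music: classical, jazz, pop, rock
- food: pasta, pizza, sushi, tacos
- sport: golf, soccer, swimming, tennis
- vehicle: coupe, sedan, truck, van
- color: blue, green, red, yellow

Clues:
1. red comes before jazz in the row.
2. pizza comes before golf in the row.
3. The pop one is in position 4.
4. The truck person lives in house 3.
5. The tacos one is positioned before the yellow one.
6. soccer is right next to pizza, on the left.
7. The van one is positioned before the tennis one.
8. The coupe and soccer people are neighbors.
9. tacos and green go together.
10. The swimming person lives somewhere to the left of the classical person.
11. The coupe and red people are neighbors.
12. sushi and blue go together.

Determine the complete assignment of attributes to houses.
Solution:

House | Music | Food | Sport | Vehicle | Color
----------------------------------------------
  1   | rock | tacos | swimming | coupe | green
  2   | classical | pasta | soccer | van | red
  3   | jazz | pizza | tennis | truck | yellow
  4   | pop | sushi | golf | sedan | blue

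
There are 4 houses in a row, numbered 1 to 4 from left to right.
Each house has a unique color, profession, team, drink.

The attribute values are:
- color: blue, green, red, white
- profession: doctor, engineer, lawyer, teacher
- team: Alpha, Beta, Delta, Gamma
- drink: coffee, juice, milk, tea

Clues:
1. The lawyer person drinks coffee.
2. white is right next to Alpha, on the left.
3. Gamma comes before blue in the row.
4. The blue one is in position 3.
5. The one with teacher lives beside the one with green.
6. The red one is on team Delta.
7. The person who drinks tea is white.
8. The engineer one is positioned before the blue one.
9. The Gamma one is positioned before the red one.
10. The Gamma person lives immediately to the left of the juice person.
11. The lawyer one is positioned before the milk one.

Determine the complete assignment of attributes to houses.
Solution:

House | Color | Profession | Team | Drink
-----------------------------------------
  1   | white | teacher | Gamma | tea
  2   | green | engineer | Alpha | juice
  3   | blue | lawyer | Beta | coffee
  4   | red | doctor | Delta | milk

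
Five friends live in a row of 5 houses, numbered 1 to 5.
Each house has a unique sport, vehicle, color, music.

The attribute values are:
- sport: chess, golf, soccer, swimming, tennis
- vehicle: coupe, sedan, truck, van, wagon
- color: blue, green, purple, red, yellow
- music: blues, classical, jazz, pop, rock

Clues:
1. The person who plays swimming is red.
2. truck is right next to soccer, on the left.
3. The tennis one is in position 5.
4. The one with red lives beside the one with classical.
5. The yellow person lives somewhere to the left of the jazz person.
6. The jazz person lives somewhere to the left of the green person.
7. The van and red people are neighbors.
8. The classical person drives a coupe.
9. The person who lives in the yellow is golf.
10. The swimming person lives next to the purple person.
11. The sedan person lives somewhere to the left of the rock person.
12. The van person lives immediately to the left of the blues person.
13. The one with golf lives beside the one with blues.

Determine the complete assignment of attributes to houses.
Solution:

House | Sport | Vehicle | Color | Music
---------------------------------------
  1   | golf | van | yellow | pop
  2   | swimming | truck | red | blues
  3   | soccer | coupe | purple | classical
  4   | chess | sedan | blue | jazz
  5   | tennis | wagon | green | rock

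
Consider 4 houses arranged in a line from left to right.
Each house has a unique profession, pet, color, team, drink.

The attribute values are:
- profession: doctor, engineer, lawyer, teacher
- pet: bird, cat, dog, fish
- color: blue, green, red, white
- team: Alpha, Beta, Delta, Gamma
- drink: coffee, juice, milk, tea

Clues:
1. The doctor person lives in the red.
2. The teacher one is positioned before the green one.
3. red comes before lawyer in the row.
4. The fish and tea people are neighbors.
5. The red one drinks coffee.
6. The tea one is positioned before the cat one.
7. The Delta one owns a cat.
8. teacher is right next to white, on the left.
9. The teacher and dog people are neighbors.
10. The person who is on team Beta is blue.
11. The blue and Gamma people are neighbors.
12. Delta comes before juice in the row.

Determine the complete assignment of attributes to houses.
Solution:

House | Profession | Pet | Color | Team | Drink
-----------------------------------------------
  1   | teacher | fish | blue | Beta | milk
  2   | engineer | dog | white | Gamma | tea
  3   | doctor | cat | red | Delta | coffee
  4   | lawyer | bird | green | Alpha | juice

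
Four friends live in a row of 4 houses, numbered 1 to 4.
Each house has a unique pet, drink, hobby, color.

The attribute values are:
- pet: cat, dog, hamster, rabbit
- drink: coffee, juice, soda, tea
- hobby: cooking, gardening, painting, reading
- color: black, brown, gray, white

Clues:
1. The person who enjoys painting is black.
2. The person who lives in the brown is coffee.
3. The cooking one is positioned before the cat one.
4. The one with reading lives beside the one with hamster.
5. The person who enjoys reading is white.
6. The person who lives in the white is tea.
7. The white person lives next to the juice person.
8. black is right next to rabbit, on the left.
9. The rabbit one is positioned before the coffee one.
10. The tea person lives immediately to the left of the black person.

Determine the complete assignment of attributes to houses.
Solution:

House | Pet | Drink | Hobby | Color
-----------------------------------
  1   | dog | tea | reading | white
  2   | hamster | juice | painting | black
  3   | rabbit | soda | cooking | gray
  4   | cat | coffee | gardening | brown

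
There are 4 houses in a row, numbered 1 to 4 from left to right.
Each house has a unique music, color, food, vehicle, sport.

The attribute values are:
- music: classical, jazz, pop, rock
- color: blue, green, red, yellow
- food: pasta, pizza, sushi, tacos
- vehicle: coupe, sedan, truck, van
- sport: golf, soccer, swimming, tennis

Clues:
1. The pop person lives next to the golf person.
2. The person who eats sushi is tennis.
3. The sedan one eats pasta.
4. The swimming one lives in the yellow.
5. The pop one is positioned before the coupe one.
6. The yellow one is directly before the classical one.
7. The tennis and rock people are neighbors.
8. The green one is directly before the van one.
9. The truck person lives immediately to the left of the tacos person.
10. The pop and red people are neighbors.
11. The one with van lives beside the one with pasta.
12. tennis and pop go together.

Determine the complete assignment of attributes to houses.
Solution:

House | Music | Color | Food | Vehicle | Sport
----------------------------------------------
  1   | pop | green | sushi | truck | tennis
  2   | rock | red | tacos | van | golf
  3   | jazz | yellow | pasta | sedan | swimming
  4   | classical | blue | pizza | coupe | soccer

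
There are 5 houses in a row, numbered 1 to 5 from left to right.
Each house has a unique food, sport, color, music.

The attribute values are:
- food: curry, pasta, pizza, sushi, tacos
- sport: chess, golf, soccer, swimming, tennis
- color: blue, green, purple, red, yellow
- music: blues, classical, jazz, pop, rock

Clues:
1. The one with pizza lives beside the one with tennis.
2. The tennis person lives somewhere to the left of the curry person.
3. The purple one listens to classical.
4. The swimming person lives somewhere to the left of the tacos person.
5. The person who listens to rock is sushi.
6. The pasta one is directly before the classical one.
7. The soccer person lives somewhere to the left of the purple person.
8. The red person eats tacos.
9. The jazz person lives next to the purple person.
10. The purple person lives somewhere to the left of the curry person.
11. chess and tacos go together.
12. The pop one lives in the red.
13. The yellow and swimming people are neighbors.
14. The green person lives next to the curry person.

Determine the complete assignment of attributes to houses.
Solution:

House | Food | Sport | Color | Music
------------------------------------
  1   | pasta | soccer | yellow | jazz
  2   | pizza | swimming | purple | classical
  3   | sushi | tennis | green | rock
  4   | curry | golf | blue | blues
  5   | tacos | chess | red | pop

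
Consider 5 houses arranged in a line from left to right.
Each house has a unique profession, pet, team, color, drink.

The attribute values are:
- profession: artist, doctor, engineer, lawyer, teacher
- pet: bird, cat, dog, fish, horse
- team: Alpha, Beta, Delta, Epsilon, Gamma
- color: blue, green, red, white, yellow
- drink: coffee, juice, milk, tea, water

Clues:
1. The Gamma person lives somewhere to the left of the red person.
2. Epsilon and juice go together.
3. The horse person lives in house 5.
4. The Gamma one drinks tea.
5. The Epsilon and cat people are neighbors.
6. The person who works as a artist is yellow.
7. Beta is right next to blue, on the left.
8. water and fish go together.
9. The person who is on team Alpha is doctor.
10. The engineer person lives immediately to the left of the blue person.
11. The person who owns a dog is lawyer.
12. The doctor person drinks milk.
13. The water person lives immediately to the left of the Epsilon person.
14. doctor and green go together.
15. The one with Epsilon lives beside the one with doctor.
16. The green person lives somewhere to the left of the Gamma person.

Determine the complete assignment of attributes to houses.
Solution:

House | Profession | Pet | Team | Color | Drink
-----------------------------------------------
  1   | engineer | fish | Beta | white | water
  2   | lawyer | dog | Epsilon | blue | juice
  3   | doctor | cat | Alpha | green | milk
  4   | artist | bird | Gamma | yellow | tea
  5   | teacher | horse | Delta | red | coffee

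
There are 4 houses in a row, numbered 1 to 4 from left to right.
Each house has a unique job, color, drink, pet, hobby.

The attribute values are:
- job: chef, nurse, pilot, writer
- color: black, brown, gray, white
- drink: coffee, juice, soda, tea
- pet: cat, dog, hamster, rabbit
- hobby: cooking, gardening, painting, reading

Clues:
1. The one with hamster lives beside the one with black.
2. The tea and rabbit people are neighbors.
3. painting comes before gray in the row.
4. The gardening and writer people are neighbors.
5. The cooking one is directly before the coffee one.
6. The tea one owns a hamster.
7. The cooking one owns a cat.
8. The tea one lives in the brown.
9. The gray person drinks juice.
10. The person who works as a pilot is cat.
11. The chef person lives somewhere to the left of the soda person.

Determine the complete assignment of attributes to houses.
Solution:

House | Job | Color | Drink | Pet | Hobby
-----------------------------------------
  1   | chef | brown | tea | hamster | gardening
  2   | writer | black | soda | rabbit | painting
  3   | pilot | gray | juice | cat | cooking
  4   | nurse | white | coffee | dog | reading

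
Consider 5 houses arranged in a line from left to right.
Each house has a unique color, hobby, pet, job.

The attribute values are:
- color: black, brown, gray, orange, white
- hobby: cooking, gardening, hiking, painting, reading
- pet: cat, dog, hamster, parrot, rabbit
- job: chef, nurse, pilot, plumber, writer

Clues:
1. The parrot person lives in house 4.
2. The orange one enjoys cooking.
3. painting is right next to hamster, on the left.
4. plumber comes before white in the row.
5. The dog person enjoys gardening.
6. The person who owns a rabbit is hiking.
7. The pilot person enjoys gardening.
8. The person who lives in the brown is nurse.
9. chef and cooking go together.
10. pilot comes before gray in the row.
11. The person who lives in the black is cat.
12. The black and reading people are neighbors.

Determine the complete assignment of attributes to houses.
Solution:

House | Color | Hobby | Pet | Job
---------------------------------
  1   | black | painting | cat | plumber
  2   | brown | reading | hamster | nurse
  3   | white | gardening | dog | pilot
  4   | orange | cooking | parrot | chef
  5   | gray | hiking | rabbit | writer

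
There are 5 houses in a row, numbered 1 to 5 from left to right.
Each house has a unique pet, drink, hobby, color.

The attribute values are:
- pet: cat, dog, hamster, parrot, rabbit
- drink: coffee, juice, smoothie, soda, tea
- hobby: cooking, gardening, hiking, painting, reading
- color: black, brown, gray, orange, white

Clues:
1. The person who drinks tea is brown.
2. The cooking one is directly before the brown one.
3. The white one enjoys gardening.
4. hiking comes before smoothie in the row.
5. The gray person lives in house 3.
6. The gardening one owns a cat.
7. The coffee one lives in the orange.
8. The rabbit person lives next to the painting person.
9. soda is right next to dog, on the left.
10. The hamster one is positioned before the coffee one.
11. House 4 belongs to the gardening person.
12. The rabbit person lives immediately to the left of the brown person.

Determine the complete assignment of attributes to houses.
Solution:

House | Pet | Drink | Hobby | Color
-----------------------------------
  1   | rabbit | soda | cooking | black
  2   | dog | tea | painting | brown
  3   | hamster | juice | hiking | gray
  4   | cat | smoothie | gardening | white
  5   | parrot | coffee | reading | orange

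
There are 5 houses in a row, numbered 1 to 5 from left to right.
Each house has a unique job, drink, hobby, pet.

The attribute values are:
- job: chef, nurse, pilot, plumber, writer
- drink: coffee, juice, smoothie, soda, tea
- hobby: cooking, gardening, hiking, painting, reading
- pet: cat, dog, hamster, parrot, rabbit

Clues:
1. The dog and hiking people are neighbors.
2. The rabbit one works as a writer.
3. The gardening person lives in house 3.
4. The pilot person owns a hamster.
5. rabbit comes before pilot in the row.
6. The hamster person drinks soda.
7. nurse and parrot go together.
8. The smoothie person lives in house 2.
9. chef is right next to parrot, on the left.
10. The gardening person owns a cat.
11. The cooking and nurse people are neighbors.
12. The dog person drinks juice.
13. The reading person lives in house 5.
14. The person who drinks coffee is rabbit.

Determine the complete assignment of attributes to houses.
Solution:

House | Job | Drink | Hobby | Pet
---------------------------------
  1   | chef | juice | cooking | dog
  2   | nurse | smoothie | hiking | parrot
  3   | plumber | tea | gardening | cat
  4   | writer | coffee | painting | rabbit
  5   | pilot | soda | reading | hamster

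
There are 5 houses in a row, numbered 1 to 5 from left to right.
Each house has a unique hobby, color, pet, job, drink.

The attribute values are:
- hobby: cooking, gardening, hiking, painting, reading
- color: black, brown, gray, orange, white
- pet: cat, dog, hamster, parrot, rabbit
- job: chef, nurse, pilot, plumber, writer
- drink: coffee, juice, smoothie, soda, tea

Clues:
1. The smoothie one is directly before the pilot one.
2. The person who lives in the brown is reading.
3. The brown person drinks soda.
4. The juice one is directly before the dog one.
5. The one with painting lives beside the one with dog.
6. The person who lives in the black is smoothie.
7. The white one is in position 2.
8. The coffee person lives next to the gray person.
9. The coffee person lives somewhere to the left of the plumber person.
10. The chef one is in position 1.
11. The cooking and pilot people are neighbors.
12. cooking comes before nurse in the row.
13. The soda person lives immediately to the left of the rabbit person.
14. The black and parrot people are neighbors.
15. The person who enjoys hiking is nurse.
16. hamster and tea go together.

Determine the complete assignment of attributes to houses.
Solution:

House | Hobby | Color | Pet | Job | Drink
-----------------------------------------
  1   | cooking | black | cat | chef | smoothie
  2   | painting | white | parrot | pilot | juice
  3   | reading | brown | dog | writer | soda
  4   | hiking | orange | rabbit | nurse | coffee
  5   | gardening | gray | hamster | plumber | tea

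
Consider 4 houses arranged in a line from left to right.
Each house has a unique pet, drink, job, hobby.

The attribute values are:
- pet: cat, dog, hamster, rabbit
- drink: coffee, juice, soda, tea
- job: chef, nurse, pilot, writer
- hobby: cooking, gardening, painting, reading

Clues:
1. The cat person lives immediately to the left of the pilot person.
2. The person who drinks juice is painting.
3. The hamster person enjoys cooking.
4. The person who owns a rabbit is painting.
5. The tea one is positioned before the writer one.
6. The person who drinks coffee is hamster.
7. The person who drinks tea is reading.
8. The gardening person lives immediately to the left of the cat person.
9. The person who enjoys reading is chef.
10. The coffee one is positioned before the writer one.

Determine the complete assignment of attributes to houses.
Solution:

House | Pet | Drink | Job | Hobby
---------------------------------
  1   | dog | soda | nurse | gardening
  2   | cat | tea | chef | reading
  3   | hamster | coffee | pilot | cooking
  4   | rabbit | juice | writer | painting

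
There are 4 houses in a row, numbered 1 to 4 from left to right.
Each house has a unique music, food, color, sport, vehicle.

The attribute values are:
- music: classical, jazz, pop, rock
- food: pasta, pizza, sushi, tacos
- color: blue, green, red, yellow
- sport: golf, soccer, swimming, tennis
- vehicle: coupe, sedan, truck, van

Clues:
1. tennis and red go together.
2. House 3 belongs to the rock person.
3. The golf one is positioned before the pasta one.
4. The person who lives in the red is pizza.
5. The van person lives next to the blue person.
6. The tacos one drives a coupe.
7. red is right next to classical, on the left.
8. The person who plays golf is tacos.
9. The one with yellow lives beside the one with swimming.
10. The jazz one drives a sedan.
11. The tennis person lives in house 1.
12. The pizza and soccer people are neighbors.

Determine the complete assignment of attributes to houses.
Solution:

House | Music | Food | Color | Sport | Vehicle
----------------------------------------------
  1   | pop | pizza | red | tennis | van
  2   | classical | sushi | blue | soccer | truck
  3   | rock | tacos | yellow | golf | coupe
  4   | jazz | pasta | green | swimming | sedan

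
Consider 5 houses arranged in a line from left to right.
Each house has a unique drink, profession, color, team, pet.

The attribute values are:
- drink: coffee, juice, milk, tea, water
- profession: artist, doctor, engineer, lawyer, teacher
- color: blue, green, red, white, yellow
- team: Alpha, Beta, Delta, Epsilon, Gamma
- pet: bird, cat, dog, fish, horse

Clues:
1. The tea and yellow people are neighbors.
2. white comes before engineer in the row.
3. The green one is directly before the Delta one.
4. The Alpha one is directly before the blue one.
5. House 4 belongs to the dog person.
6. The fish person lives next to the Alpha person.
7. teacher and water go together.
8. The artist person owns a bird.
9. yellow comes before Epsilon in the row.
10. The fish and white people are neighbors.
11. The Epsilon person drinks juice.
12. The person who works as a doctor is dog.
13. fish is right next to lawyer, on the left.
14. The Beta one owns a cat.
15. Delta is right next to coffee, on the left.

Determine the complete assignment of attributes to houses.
Solution:

House | Drink | Profession | Color | Team | Pet
-----------------------------------------------
  1   | tea | artist | green | Gamma | bird
  2   | water | teacher | yellow | Delta | fish
  3   | coffee | lawyer | white | Alpha | horse
  4   | juice | doctor | blue | Epsilon | dog
  5   | milk | engineer | red | Beta | cat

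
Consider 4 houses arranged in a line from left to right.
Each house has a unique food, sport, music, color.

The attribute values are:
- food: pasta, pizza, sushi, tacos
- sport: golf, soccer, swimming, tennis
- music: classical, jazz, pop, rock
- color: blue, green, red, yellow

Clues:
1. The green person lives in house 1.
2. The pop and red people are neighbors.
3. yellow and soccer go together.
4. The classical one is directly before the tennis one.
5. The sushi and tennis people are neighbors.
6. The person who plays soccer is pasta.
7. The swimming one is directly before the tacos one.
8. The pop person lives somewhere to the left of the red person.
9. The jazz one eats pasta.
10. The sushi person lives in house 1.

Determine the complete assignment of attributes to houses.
Solution:

House | Food | Sport | Music | Color
------------------------------------
  1   | sushi | swimming | classical | green
  2   | tacos | tennis | pop | blue
  3   | pizza | golf | rock | red
  4   | pasta | soccer | jazz | yellow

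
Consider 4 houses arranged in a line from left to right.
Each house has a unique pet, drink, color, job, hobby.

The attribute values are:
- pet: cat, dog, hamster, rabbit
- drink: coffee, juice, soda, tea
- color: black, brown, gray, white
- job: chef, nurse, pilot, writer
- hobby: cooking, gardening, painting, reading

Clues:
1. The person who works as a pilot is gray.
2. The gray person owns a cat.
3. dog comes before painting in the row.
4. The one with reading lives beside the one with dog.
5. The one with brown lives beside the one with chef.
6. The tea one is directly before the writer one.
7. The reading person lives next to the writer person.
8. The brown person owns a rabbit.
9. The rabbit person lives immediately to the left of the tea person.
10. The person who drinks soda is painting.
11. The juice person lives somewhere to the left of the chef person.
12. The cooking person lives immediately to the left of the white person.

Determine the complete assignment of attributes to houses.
Solution:

House | Pet | Drink | Color | Job | Hobby
-----------------------------------------
  1   | rabbit | juice | brown | nurse | cooking
  2   | hamster | tea | white | chef | reading
  3   | dog | coffee | black | writer | gardening
  4   | cat | soda | gray | pilot | painting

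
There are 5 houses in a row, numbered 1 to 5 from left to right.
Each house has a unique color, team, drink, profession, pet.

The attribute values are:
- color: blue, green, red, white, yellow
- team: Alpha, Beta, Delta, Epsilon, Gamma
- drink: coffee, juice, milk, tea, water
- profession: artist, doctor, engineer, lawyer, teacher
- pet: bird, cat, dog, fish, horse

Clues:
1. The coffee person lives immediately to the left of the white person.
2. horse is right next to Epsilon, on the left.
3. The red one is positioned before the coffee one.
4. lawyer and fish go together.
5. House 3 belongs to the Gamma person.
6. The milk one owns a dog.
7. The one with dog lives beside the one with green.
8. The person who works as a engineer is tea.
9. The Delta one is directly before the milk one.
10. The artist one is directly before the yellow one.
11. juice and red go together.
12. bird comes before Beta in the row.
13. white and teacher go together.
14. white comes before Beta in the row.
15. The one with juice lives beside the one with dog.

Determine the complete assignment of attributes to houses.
Solution:

House | Color | Team | Drink | Profession | Pet
-----------------------------------------------
  1   | red | Delta | juice | artist | horse
  2   | yellow | Epsilon | milk | doctor | dog
  3   | green | Gamma | coffee | lawyer | fish
  4   | white | Alpha | water | teacher | bird
  5   | blue | Beta | tea | engineer | cat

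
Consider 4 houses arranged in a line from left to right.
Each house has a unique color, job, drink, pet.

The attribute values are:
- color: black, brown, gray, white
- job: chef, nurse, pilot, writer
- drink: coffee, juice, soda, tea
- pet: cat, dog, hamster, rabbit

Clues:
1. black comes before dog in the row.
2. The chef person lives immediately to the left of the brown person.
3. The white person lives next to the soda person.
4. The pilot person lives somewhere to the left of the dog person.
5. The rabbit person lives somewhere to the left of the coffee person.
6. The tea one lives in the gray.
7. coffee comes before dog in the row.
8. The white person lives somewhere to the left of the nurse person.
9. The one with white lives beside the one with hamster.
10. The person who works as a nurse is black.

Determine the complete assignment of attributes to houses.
Solution:

House | Color | Job | Drink | Pet
---------------------------------
  1   | white | chef | juice | rabbit
  2   | brown | pilot | soda | hamster
  3   | black | nurse | coffee | cat
  4   | gray | writer | tea | dog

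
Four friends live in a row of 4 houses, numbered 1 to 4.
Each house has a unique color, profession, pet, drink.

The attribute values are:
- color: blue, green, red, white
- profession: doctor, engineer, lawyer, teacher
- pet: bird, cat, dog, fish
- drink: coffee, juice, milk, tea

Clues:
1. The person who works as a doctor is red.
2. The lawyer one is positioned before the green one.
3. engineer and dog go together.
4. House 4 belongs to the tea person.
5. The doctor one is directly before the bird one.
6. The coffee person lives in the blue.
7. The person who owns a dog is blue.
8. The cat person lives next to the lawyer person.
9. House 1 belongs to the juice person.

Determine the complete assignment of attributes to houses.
Solution:

House | Color | Profession | Pet | Drink
----------------------------------------
  1   | red | doctor | cat | juice
  2   | white | lawyer | bird | milk
  3   | blue | engineer | dog | coffee
  4   | green | teacher | fish | tea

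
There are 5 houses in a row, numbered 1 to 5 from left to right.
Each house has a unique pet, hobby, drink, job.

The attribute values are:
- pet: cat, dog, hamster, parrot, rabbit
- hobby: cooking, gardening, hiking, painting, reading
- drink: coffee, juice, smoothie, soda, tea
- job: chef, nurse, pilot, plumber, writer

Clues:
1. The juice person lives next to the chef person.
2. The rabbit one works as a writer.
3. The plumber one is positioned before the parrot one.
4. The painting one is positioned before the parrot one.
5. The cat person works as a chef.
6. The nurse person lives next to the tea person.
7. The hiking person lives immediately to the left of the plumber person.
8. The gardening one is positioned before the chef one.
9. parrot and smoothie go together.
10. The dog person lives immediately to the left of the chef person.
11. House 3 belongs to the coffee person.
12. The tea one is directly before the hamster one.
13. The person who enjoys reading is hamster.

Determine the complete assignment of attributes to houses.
Solution:

House | Pet | Hobby | Drink | Job
---------------------------------
  1   | dog | gardening | juice | nurse
  2   | cat | hiking | tea | chef
  3   | hamster | reading | coffee | plumber
  4   | rabbit | painting | soda | writer
  5   | parrot | cooking | smoothie | pilot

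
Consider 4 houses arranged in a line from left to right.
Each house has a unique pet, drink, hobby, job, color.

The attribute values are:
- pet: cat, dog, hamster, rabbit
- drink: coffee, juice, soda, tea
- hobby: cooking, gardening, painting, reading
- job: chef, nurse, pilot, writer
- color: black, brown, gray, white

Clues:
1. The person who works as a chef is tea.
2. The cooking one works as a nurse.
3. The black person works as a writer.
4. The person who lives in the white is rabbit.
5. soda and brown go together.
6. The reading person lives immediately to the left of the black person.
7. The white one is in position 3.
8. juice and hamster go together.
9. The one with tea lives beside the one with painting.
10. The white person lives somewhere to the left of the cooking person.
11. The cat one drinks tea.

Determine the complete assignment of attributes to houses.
Solution:

House | Pet | Drink | Hobby | Job | Color
-----------------------------------------
  1   | cat | tea | reading | chef | gray
  2   | hamster | juice | painting | writer | black
  3   | rabbit | coffee | gardening | pilot | white
  4   | dog | soda | cooking | nurse | brown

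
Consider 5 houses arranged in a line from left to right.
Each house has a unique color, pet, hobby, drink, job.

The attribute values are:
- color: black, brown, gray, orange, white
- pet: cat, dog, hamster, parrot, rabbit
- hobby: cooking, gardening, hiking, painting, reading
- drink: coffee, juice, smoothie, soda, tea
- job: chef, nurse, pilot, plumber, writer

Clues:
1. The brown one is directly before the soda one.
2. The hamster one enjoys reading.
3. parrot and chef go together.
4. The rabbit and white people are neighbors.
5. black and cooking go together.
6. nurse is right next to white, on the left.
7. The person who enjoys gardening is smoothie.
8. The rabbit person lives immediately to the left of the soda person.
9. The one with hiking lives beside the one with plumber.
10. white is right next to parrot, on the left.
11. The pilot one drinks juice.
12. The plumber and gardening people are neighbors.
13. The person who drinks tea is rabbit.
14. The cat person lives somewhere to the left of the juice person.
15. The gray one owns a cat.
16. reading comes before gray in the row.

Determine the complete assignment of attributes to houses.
Solution:

House | Color | Pet | Hobby | Drink | Job
-----------------------------------------
  1   | brown | rabbit | hiking | tea | nurse
  2   | white | hamster | reading | soda | plumber
  3   | orange | parrot | gardening | smoothie | chef
  4   | gray | cat | painting | coffee | writer
  5   | black | dog | cooking | juice | pilot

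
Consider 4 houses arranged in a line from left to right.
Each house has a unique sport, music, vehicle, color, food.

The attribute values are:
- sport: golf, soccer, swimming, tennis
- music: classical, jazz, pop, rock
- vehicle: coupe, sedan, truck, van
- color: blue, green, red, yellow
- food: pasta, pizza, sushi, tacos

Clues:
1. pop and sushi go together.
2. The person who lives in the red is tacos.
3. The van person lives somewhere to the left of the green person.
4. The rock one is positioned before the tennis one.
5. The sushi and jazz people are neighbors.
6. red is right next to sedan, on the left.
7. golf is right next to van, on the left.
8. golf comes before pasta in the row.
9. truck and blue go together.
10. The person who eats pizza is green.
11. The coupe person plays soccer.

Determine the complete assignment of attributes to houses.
Solution:

House | Sport | Music | Vehicle | Color | Food
----------------------------------------------
  1   | golf | pop | truck | blue | sushi
  2   | swimming | jazz | van | yellow | pasta
  3   | soccer | rock | coupe | red | tacos
  4   | tennis | classical | sedan | green | pizza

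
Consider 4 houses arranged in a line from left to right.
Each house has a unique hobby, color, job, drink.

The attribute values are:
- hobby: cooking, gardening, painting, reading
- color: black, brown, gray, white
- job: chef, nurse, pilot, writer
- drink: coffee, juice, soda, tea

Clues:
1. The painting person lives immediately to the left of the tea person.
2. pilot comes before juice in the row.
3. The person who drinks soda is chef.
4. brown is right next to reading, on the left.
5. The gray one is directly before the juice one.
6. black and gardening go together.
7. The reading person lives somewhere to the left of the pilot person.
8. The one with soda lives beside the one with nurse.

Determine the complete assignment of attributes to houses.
Solution:

House | Hobby | Color | Job | Drink
-----------------------------------
  1   | painting | brown | chef | soda
  2   | reading | white | nurse | tea
  3   | cooking | gray | pilot | coffee
  4   | gardening | black | writer | juice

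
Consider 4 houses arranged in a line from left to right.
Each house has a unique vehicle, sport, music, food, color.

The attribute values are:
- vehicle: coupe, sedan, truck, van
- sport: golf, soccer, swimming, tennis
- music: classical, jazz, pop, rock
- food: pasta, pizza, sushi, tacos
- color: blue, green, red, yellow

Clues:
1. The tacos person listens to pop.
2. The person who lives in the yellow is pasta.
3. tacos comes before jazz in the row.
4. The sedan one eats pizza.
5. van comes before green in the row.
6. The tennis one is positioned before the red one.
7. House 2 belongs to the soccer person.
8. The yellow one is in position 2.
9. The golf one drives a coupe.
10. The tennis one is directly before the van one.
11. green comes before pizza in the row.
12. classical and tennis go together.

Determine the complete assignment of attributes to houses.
Solution:

House | Vehicle | Sport | Music | Food | Color
----------------------------------------------
  1   | truck | tennis | classical | sushi | blue
  2   | van | soccer | rock | pasta | yellow
  3   | coupe | golf | pop | tacos | green
  4   | sedan | swimming | jazz | pizza | red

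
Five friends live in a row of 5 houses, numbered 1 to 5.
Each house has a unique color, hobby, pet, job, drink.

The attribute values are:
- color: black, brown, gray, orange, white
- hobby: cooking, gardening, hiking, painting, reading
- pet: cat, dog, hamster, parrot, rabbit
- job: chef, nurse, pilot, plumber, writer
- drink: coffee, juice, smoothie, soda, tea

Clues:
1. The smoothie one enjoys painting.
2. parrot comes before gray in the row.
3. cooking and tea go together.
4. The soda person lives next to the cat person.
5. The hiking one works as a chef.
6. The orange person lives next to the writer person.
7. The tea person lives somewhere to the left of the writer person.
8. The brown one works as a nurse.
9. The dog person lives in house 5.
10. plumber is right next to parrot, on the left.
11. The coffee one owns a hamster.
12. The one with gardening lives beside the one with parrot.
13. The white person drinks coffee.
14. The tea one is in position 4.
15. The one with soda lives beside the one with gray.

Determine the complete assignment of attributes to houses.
Solution:

House | Color | Hobby | Pet | Job | Drink
-----------------------------------------
  1   | white | gardening | hamster | plumber | coffee
  2   | brown | reading | parrot | nurse | soda
  3   | gray | hiking | cat | chef | juice
  4   | orange | cooking | rabbit | pilot | tea
  5   | black | painting | dog | writer | smoothie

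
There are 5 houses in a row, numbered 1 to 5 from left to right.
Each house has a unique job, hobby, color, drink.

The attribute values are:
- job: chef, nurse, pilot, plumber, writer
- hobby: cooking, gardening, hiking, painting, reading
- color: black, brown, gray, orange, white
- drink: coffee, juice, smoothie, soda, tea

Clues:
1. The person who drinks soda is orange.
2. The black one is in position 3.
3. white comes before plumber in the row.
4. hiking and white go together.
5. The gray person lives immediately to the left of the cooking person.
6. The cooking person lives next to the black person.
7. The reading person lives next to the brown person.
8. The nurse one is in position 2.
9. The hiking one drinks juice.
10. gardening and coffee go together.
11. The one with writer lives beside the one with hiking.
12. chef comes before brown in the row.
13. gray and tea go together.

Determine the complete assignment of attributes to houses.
Solution:

House | Job | Hobby | Color | Drink
-----------------------------------
  1   | chef | reading | gray | tea
  2   | nurse | cooking | brown | smoothie
  3   | writer | gardening | black | coffee
  4   | pilot | hiking | white | juice
  5   | plumber | painting | orange | soda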